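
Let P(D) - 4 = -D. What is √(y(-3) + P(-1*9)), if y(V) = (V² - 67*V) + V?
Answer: 2*√55 ≈ 14.832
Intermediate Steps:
y(V) = V² - 66*V
P(D) = 4 - D
√(y(-3) + P(-1*9)) = √(-3*(-66 - 3) + (4 - (-1)*9)) = √(-3*(-69) + (4 - 1*(-9))) = √(207 + (4 + 9)) = √(207 + 13) = √220 = 2*√55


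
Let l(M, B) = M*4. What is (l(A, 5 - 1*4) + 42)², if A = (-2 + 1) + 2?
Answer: 2116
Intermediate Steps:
A = 1 (A = -1 + 2 = 1)
l(M, B) = 4*M
(l(A, 5 - 1*4) + 42)² = (4*1 + 42)² = (4 + 42)² = 46² = 2116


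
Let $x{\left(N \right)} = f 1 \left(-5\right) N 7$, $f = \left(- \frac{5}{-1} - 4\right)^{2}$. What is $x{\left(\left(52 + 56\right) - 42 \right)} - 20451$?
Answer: $-22761$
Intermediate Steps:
$f = 1$ ($f = \left(\left(-5\right) \left(-1\right) - 4\right)^{2} = \left(5 - 4\right)^{2} = 1^{2} = 1$)
$x{\left(N \right)} = - 35 N$ ($x{\left(N \right)} = 1 \cdot 1 \left(-5\right) N 7 = 1 \left(- 5 N\right) 7 = - 5 N 7 = - 35 N$)
$x{\left(\left(52 + 56\right) - 42 \right)} - 20451 = - 35 \left(\left(52 + 56\right) - 42\right) - 20451 = - 35 \left(108 - 42\right) - 20451 = \left(-35\right) 66 - 20451 = -2310 - 20451 = -22761$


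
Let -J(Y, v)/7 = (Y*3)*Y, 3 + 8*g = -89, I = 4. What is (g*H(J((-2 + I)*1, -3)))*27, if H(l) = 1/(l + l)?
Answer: 207/112 ≈ 1.8482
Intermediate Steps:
g = -23/2 (g = -3/8 + (⅛)*(-89) = -3/8 - 89/8 = -23/2 ≈ -11.500)
J(Y, v) = -21*Y² (J(Y, v) = -7*Y*3*Y = -7*3*Y*Y = -21*Y²)
H(l) = 1/(2*l)
(g*H(J((-2 + I)*1, -3)))*27 = -23/(4*((-21*(-2 + 4)²)))*27 = -23/(4*((-21*(2*1)²)))*27 = -23/(4*((-21*2²)))*27 = -23/(4*((-21*4)))*27 = -23/(4*(-84))*27 = -23*(-1)/(4*84)*27 = -23/2*(-1/168)*27 = (23/336)*27 = 207/112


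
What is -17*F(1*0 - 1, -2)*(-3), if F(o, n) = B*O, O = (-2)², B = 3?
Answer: 612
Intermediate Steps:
O = 4
F(o, n) = 12 (F(o, n) = 3*4 = 12)
-17*F(1*0 - 1, -2)*(-3) = -17*12*(-3) = -204*(-3) = 612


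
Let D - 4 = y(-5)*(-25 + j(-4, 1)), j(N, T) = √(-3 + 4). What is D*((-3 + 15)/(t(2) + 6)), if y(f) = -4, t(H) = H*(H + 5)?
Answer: 60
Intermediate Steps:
t(H) = H*(5 + H)
j(N, T) = 1 (j(N, T) = √1 = 1)
D = 100 (D = 4 - 4*(-25 + 1) = 4 - 4*(-24) = 4 + 96 = 100)
D*((-3 + 15)/(t(2) + 6)) = 100*((-3 + 15)/(2*(5 + 2) + 6)) = 100*(12/(2*7 + 6)) = 100*(12/(14 + 6)) = 100*(12/20) = 100*(12*(1/20)) = 100*(⅗) = 60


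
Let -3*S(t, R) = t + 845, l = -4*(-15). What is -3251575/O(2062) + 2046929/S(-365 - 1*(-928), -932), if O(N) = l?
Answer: -247333241/4224 ≈ -58554.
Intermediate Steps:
l = 60
O(N) = 60
S(t, R) = -845/3 - t/3 (S(t, R) = -(t + 845)/3 = -(845 + t)/3 = -845/3 - t/3)
-3251575/O(2062) + 2046929/S(-365 - 1*(-928), -932) = -3251575/60 + 2046929/(-845/3 - (-365 - 1*(-928))/3) = -3251575*1/60 + 2046929/(-845/3 - (-365 + 928)/3) = -650315/12 + 2046929/(-845/3 - ⅓*563) = -650315/12 + 2046929/(-845/3 - 563/3) = -650315/12 + 2046929/(-1408/3) = -650315/12 + 2046929*(-3/1408) = -650315/12 - 6140787/1408 = -247333241/4224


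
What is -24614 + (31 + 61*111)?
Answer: -17812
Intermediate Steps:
-24614 + (31 + 61*111) = -24614 + (31 + 6771) = -24614 + 6802 = -17812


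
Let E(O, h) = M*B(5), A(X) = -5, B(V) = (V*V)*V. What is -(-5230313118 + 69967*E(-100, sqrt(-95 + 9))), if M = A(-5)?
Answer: 5274042493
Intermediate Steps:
B(V) = V**3 (B(V) = V**2*V = V**3)
M = -5
E(O, h) = -625 (E(O, h) = -5*5**3 = -5*125 = -625)
-(-5230313118 + 69967*E(-100, sqrt(-95 + 9))) = -69967/(1/(-625 - 74754)) = -69967/(1/(-75379)) = -69967/(-1/75379) = -69967*(-75379) = 5274042493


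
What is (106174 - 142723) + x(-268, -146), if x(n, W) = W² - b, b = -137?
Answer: -15096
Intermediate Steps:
x(n, W) = 137 + W² (x(n, W) = W² - 1*(-137) = W² + 137 = 137 + W²)
(106174 - 142723) + x(-268, -146) = (106174 - 142723) + (137 + (-146)²) = -36549 + (137 + 21316) = -36549 + 21453 = -15096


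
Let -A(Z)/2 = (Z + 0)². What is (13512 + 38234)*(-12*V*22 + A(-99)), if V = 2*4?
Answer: -1123612644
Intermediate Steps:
A(Z) = -2*Z² (A(Z) = -2*(Z + 0)² = -2*Z²)
V = 8
(13512 + 38234)*(-12*V*22 + A(-99)) = (13512 + 38234)*(-12*8*22 - 2*(-99)²) = 51746*(-96*22 - 2*9801) = 51746*(-2112 - 19602) = 51746*(-21714) = -1123612644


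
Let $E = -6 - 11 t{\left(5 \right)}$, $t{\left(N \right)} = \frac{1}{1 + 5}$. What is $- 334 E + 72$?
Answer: $\frac{8065}{3} \approx 2688.3$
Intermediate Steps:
$t{\left(N \right)} = \frac{1}{6}$
$E = - \frac{47}{6}$ ($E = -6 - \frac{11}{6} = - \frac{47}{6} \approx -7.8333$)
$- 334 E + 72 = \left(-334\right) \left(- \frac{47}{6}\right) + 72 = \frac{7849}{3} + 72 = \frac{8065}{3}$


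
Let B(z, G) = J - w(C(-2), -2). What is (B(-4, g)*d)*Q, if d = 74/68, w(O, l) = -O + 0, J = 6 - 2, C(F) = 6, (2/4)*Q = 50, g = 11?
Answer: 18500/17 ≈ 1088.2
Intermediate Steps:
Q = 100 (Q = 2*50 = 100)
J = 4
w(O, l) = -O
B(z, G) = 10 (B(z, G) = 4 - (-1)*6 = 4 - 1*(-6) = 4 + 6 = 10)
d = 37/34 (d = 74*(1/68) = 37/34 ≈ 1.0882)
(B(-4, g)*d)*Q = (10*(37/34))*100 = (185/17)*100 = 18500/17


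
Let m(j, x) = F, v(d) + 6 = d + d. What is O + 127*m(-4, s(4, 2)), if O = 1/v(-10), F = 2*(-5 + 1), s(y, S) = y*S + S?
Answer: -26417/26 ≈ -1016.0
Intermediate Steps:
s(y, S) = S + S*y (s(y, S) = S*y + S = S + S*y)
v(d) = -6 + 2*d (v(d) = -6 + (d + d) = -6 + 2*d)
F = -8 (F = 2*(-4) = -8)
m(j, x) = -8
O = -1/26 (O = 1/(-6 + 2*(-10)) = 1/(-6 - 20) = 1/(-26) = -1/26 ≈ -0.038462)
O + 127*m(-4, s(4, 2)) = -1/26 + 127*(-8) = -1/26 - 1016 = -26417/26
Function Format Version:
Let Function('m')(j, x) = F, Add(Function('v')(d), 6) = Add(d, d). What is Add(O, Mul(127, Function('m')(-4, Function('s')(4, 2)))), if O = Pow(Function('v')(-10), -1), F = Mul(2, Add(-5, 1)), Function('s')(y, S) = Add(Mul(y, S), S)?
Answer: Rational(-26417, 26) ≈ -1016.0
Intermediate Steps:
Function('s')(y, S) = Add(S, Mul(S, y)) (Function('s')(y, S) = Add(Mul(S, y), S) = Add(S, Mul(S, y)))
Function('v')(d) = Add(-6, Mul(2, d)) (Function('v')(d) = Add(-6, Add(d, d)) = Add(-6, Mul(2, d)))
F = -8 (F = Mul(2, -4) = -8)
Function('m')(j, x) = -8
O = Rational(-1, 26) (O = Pow(Add(-6, Mul(2, -10)), -1) = Pow(Add(-6, -20), -1) = Pow(-26, -1) = Rational(-1, 26) ≈ -0.038462)
Add(O, Mul(127, Function('m')(-4, Function('s')(4, 2)))) = Add(Rational(-1, 26), Mul(127, -8)) = Add(Rational(-1, 26), -1016) = Rational(-26417, 26)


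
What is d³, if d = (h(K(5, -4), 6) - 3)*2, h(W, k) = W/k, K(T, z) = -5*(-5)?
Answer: 343/27 ≈ 12.704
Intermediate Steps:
K(T, z) = 25
d = 7/3 (d = (25/6 - 3)*2 = (7/6)*2 = 7/3 ≈ 2.3333)
d³ = (7/3)³ = 343/27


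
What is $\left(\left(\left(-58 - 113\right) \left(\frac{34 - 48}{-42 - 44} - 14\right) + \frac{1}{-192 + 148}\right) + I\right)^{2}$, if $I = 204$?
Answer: $\frac{23645899917025}{3579664} \approx 6.6056 \cdot 10^{6}$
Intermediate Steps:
$\left(\left(\left(-58 - 113\right) \left(\frac{34 - 48}{-42 - 44} - 14\right) + \frac{1}{-192 + 148}\right) + I\right)^{2} = \left(\left(\left(-58 - 113\right) \left(\frac{34 - 48}{-42 - 44} - 14\right) + \frac{1}{-192 + 148}\right) + 204\right)^{2} = \left(\left(- 171 \left(- \frac{14}{-86} - 14\right) + \frac{1}{-44}\right) + 204\right)^{2} = \left(\left(- 171 \left(\left(-14\right) \left(- \frac{1}{86}\right) - 14\right) - \frac{1}{44}\right) + 204\right)^{2} = \left(\left(- 171 \left(\frac{7}{43} - 14\right) - \frac{1}{44}\right) + 204\right)^{2} = \left(\left(\left(-171\right) \left(- \frac{595}{43}\right) - \frac{1}{44}\right) + 204\right)^{2} = \left(\left(\frac{101745}{43} - \frac{1}{44}\right) + 204\right)^{2} = \left(\frac{4476737}{1892} + 204\right)^{2} = \left(\frac{4862705}{1892}\right)^{2} = \frac{23645899917025}{3579664}$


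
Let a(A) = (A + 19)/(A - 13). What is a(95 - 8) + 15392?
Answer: 569557/37 ≈ 15393.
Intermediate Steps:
a(A) = (19 + A)/(-13 + A)
a(95 - 8) + 15392 = (19 + (95 - 8))/(-13 + (95 - 8)) + 15392 = (19 + 87)/(-13 + 87) + 15392 = 106/74 + 15392 = (1/74)*106 + 15392 = 53/37 + 15392 = 569557/37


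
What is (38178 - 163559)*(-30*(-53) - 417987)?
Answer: 52208272257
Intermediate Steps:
(38178 - 163559)*(-30*(-53) - 417987) = -125381*(1590 - 417987) = -125381*(-416397) = 52208272257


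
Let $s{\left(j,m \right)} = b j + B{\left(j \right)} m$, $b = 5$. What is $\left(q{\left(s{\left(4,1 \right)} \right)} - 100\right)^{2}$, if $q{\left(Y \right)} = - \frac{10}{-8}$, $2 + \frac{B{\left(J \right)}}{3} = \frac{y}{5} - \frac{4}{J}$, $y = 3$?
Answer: $\frac{156025}{16} \approx 9751.6$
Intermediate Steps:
$B{\left(J \right)} = - \frac{21}{5} - \frac{12}{J}$ ($B{\left(J \right)} = -6 + 3 \left(\frac{3}{5} - \frac{4}{J}\right) = -6 + \left(\frac{9}{5} - \frac{12}{J}\right) = - \frac{21}{5} - \frac{12}{J}$)
$s{\left(j,m \right)} = 5 j + m \left(- \frac{21}{5} - \frac{12}{j}\right)$ ($s{\left(j,m \right)} = 5 j + \left(- \frac{21}{5} - \frac{12}{j}\right) m = 5 j + m \left(- \frac{21}{5} - \frac{12}{j}\right)$)
$q{\left(Y \right)} = \frac{5}{4}$ ($q{\left(Y \right)} = \left(-10\right) \left(- \frac{1}{8}\right) = \frac{5}{4}$)
$\left(q{\left(s{\left(4,1 \right)} \right)} - 100\right)^{2} = \left(\frac{5}{4} - 100\right)^{2} = \left(- \frac{395}{4}\right)^{2} = \frac{156025}{16}$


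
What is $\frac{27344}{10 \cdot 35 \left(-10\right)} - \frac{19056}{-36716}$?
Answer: $- \frac{58579144}{8031625} \approx -7.2936$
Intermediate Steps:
$\frac{27344}{10 \cdot 35 \left(-10\right)} - \frac{19056}{-36716} = \frac{27344}{350 \left(-10\right)} - - \frac{4764}{9179} = \frac{27344}{-3500} + \frac{4764}{9179} = 27344 \left(- \frac{1}{3500}\right) + \frac{4764}{9179} = - \frac{6836}{875} + \frac{4764}{9179} = - \frac{58579144}{8031625}$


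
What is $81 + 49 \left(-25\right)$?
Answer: $-1144$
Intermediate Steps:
$81 + 49 \left(-25\right) = 81 - 1225 = -1144$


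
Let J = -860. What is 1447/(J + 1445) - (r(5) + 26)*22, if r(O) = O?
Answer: -397523/585 ≈ -679.53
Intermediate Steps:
1447/(J + 1445) - (r(5) + 26)*22 = 1447/(-860 + 1445) - (5 + 26)*22 = 1447/585 - 31*22 = 1447*(1/585) - 1*682 = 1447/585 - 682 = -397523/585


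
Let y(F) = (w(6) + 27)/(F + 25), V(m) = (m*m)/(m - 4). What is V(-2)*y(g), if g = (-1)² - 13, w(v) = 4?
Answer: -62/39 ≈ -1.5897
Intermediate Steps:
V(m) = m²/(-4 + m)
g = -12 (g = 1 - 13 = -12)
y(F) = 31/(25 + F) (y(F) = (4 + 27)/(F + 25) = 31/(25 + F))
V(-2)*y(g) = ((-2)²/(-4 - 2))*(31/(25 - 12)) = (4/(-6))*(31/13) = (4*(-⅙))*(31*(1/13)) = -⅔*31/13 = -62/39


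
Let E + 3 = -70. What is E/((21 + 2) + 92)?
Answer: -73/115 ≈ -0.63478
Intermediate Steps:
E = -73 (E = -3 - 70 = -73)
E/((21 + 2) + 92) = -73/((21 + 2) + 92) = -73/(23 + 92) = -73/115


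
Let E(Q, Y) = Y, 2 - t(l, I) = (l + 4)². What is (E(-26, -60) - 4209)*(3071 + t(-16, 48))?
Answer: -12503901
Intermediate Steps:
t(l, I) = 2 - (4 + l)² (t(l, I) = 2 - (l + 4)² = 2 - (4 + l)²)
(E(-26, -60) - 4209)*(3071 + t(-16, 48)) = (-60 - 4209)*(3071 + (2 - (4 - 16)²)) = -4269*(3071 + (2 - 1*(-12)²)) = -4269*(3071 + (2 - 1*144)) = -4269*(3071 + (2 - 144)) = -4269*(3071 - 142) = -4269*2929 = -12503901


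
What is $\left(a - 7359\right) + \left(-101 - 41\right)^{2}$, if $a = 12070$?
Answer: $24875$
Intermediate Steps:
$\left(a - 7359\right) + \left(-101 - 41\right)^{2} = \left(12070 - 7359\right) + \left(-101 - 41\right)^{2} = 4711 + \left(-142\right)^{2} = 4711 + 20164 = 24875$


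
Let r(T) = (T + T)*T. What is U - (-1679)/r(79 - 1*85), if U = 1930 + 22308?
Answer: 1746815/72 ≈ 24261.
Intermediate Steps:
r(T) = 2*T² (r(T) = (2*T)*T = 2*T²)
U = 24238
U - (-1679)/r(79 - 1*85) = 24238 - (-1679)/(2*(79 - 1*85)²) = 24238 - (-1679)/(2*(79 - 85)²) = 24238 - (-1679)/(2*(-6)²) = 24238 - (-1679)/(2*36) = 24238 - (-1679)/72 = 24238 - 1*(-1679/72) = 24238 + 1679/72 = 1746815/72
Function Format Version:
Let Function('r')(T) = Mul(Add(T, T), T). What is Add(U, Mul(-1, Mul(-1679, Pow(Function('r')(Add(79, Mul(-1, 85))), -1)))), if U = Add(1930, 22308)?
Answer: Rational(1746815, 72) ≈ 24261.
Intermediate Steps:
Function('r')(T) = Mul(2, Pow(T, 2)) (Function('r')(T) = Mul(Mul(2, T), T) = Mul(2, Pow(T, 2)))
U = 24238
Add(U, Mul(-1, Mul(-1679, Pow(Function('r')(Add(79, Mul(-1, 85))), -1)))) = Add(24238, Mul(-1, Mul(-1679, Pow(Mul(2, Pow(Add(79, Mul(-1, 85)), 2)), -1)))) = Add(24238, Mul(-1, Mul(-1679, Pow(Mul(2, Pow(Add(79, -85), 2)), -1)))) = Add(24238, Mul(-1, Mul(-1679, Pow(Mul(2, Pow(-6, 2)), -1)))) = Add(24238, Mul(-1, Mul(-1679, Pow(Mul(2, 36), -1)))) = Add(24238, Mul(-1, Mul(-1679, Pow(72, -1)))) = Add(24238, Mul(-1, Mul(-1679, Rational(1, 72)))) = Add(24238, Mul(-1, Rational(-1679, 72))) = Add(24238, Rational(1679, 72)) = Rational(1746815, 72)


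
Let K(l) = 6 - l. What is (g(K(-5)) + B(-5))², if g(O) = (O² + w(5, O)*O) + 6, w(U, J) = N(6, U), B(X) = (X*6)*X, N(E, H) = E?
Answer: 117649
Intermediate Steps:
B(X) = 6*X² (B(X) = (6*X)*X = 6*X²)
w(U, J) = 6
g(O) = 6 + O² + 6*O (g(O) = (O² + 6*O) + 6 = 6 + O² + 6*O)
(g(K(-5)) + B(-5))² = ((6 + (6 - 1*(-5))² + 6*(6 - 1*(-5))) + 6*(-5)²)² = ((6 + (6 + 5)² + 6*(6 + 5)) + 6*25)² = ((6 + 11² + 6*11) + 150)² = ((6 + 121 + 66) + 150)² = (193 + 150)² = 343² = 117649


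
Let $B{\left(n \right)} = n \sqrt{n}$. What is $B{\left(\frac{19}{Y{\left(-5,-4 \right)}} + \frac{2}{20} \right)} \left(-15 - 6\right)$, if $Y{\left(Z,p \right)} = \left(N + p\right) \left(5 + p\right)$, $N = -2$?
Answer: $\frac{322 i \sqrt{690}}{75} \approx 112.78 i$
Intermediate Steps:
$Y{\left(Z,p \right)} = \left(-2 + p\right) \left(5 + p\right)$
$B{\left(n \right)} = n^{\frac{3}{2}}$
$B{\left(\frac{19}{Y{\left(-5,-4 \right)}} + \frac{2}{20} \right)} \left(-15 - 6\right) = \left(\frac{19}{-10 + \left(-4\right)^{2} + 3 \left(-4\right)} + \frac{2}{20}\right)^{\frac{3}{2}} \left(-15 - 6\right) = \left(\frac{19}{-10 + 16 - 12} + 2 \cdot \frac{1}{20}\right)^{\frac{3}{2}} \left(-15 - 6\right) = \left(\frac{19}{-6} + \frac{1}{10}\right)^{\frac{3}{2}} \left(-21\right) = \left(19 \left(- \frac{1}{6}\right) + \frac{1}{10}\right)^{\frac{3}{2}} \left(-21\right) = \left(- \frac{19}{6} + \frac{1}{10}\right)^{\frac{3}{2}} \left(-21\right) = \left(- \frac{46}{15}\right)^{\frac{3}{2}} \left(-21\right) = - \frac{46 i \sqrt{690}}{225} \left(-21\right) = \frac{322 i \sqrt{690}}{75}$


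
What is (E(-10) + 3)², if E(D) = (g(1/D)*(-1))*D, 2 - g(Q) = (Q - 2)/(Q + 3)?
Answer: 769129/841 ≈ 914.54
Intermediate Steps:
g(Q) = 2 - (-2 + Q)/(3 + Q) (g(Q) = 2 - (Q - 2)/(Q + 3) = 2 - (-2 + Q)/(3 + Q))
E(D) = -D*(8 + 1/D)/(3 + 1/D) (E(D) = (((8 + 1/D)/(3 + 1/D))*(-1))*D = (-(8 + 1/D)/(3 + 1/D))*D = -D*(8 + 1/D)/(3 + 1/D))
(E(-10) + 3)² = (-1*(-10)*(1 + 8*(-10))/(1 + 3*(-10)) + 3)² = (-1*(-10)*(1 - 80)/(1 - 30) + 3)² = (-1*(-10)*(-79)/(-29) + 3)² = (-1*(-10)*(-1/29)*(-79) + 3)² = (790/29 + 3)² = (877/29)² = 769129/841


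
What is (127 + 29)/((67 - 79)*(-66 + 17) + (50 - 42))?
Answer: 39/149 ≈ 0.26174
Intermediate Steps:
(127 + 29)/((67 - 79)*(-66 + 17) + (50 - 42)) = 156/(-12*(-49) + 8) = 156/(588 + 8) = 156/596 = (1/596)*156 = 39/149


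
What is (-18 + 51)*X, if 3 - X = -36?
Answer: 1287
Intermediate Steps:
X = 39 (X = 3 - 1*(-36) = 3 + 36 = 39)
(-18 + 51)*X = (-18 + 51)*39 = 33*39 = 1287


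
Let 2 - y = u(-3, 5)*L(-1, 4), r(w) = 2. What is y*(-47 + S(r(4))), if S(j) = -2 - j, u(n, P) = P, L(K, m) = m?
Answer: 918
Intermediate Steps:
y = -18 (y = 2 - 5*4 = 2 - 1*20 = 2 - 20 = -18)
y*(-47 + S(r(4))) = -18*(-47 + (-2 - 1*2)) = -18*(-47 + (-2 - 2)) = -18*(-47 - 4) = -18*(-51) = 918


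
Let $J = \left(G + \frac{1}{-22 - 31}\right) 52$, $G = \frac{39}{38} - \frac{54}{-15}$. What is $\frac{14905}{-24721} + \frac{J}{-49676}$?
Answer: $- \frac{1878920056731}{3091591696930} \approx -0.60775$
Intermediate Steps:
$G = \frac{879}{190}$ ($G = 39 \cdot \frac{1}{38} - - \frac{18}{5} = \frac{39}{38} + \frac{18}{5} = \frac{879}{190} \approx 4.6263$)
$J = \frac{1206322}{5035}$ ($J = \left(\frac{879}{190} + \frac{1}{-22 - 31}\right) 52 = \left(\frac{879}{190} + \frac{1}{-53}\right) 52 = \left(\frac{879}{190} - \frac{1}{53}\right) 52 = \frac{46397}{10070} \cdot 52 = \frac{1206322}{5035} \approx 239.59$)
$\frac{14905}{-24721} + \frac{J}{-49676} = \frac{14905}{-24721} + \frac{1206322}{5035 \left(-49676\right)} = 14905 \left(- \frac{1}{24721}\right) + \frac{1206322}{5035} \left(- \frac{1}{49676}\right) = - \frac{14905}{24721} - \frac{603161}{125059330} = - \frac{1878920056731}{3091591696930}$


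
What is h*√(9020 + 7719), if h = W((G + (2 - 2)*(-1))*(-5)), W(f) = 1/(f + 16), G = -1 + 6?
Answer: -√16739/9 ≈ -14.375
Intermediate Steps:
G = 5
W(f) = 1/(16 + f)
h = -⅑ (h = 1/(16 + (5 + (2 - 2)*(-1))*(-5)) = 1/(16 + (5 + 0*(-1))*(-5)) = 1/(16 + (5 + 0)*(-5)) = 1/(16 + 5*(-5)) = 1/(16 - 25) = 1/(-9) = -⅑ ≈ -0.11111)
h*√(9020 + 7719) = -√(9020 + 7719)/9 = -√16739/9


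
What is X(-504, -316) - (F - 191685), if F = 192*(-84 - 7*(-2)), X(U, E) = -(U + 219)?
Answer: 205410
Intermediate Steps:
X(U, E) = -219 - U (X(U, E) = -(219 + U) = -219 - U)
F = -13440 (F = 192*(-84 + 14) = 192*(-70) = -13440)
X(-504, -316) - (F - 191685) = (-219 - 1*(-504)) - (-13440 - 191685) = (-219 + 504) - 1*(-205125) = 285 + 205125 = 205410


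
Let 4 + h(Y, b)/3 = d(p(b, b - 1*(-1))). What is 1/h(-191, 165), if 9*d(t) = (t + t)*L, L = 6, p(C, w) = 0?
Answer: -1/12 ≈ -0.083333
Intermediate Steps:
d(t) = 4*t/3 (d(t) = ((t + t)*6)/9 = ((2*t)*6)/9 = (12*t)/9 = 4*t/3)
h(Y, b) = -12 (h(Y, b) = -12 + 3*((4/3)*0) = -12 + 3*0 = -12 + 0 = -12)
1/h(-191, 165) = 1/(-12) = -1/12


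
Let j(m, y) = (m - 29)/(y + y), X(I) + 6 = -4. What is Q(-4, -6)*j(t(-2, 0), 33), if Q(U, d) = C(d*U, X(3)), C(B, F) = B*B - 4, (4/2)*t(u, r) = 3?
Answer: -715/3 ≈ -238.33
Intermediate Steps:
X(I) = -10 (X(I) = -6 - 4 = -10)
t(u, r) = 3/2 (t(u, r) = (½)*3 = 3/2)
C(B, F) = -4 + B² (C(B, F) = B² - 4 = -4 + B²)
Q(U, d) = -4 + U²*d² (Q(U, d) = -4 + (d*U)² = -4 + (U*d)² = -4 + U²*d²)
j(m, y) = (-29 + m)/(2*y) (j(m, y) = (-29 + m)/((2*y)) = (-29 + m)*(1/(2*y)) = (-29 + m)/(2*y))
Q(-4, -6)*j(t(-2, 0), 33) = (-4 + (-4)²*(-6)²)*((½)*(-29 + 3/2)/33) = (-4 + 16*36)*((½)*(1/33)*(-55/2)) = (-4 + 576)*(-5/12) = 572*(-5/12) = -715/3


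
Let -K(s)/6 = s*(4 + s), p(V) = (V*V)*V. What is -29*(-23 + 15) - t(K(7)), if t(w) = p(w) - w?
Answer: 98610898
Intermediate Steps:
p(V) = V³ (p(V) = V²*V = V³)
K(s) = -6*s*(4 + s)
t(w) = w³ - w
-29*(-23 + 15) - t(K(7)) = -29*(-23 + 15) - ((-6*7*(4 + 7))³ - (-6)*7*(4 + 7)) = -29*(-8) - ((-6*7*11)³ - (-6)*7*11) = 232 - ((-462)³ - 1*(-462)) = 232 - (-98611128 + 462) = 232 - 1*(-98610666) = 232 + 98610666 = 98610898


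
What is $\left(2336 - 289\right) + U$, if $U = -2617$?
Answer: $-570$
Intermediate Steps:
$\left(2336 - 289\right) + U = \left(2336 - 289\right) - 2617 = 2047 - 2617 = -570$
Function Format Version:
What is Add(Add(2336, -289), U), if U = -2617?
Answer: -570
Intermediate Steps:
Add(Add(2336, -289), U) = Add(Add(2336, -289), -2617) = Add(2047, -2617) = -570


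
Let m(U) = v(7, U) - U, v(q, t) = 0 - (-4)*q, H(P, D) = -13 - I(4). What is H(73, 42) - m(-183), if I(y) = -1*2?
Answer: -222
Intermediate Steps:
I(y) = -2
H(P, D) = -11 (H(P, D) = -13 - 1*(-2) = -13 + 2 = -11)
v(q, t) = 4*q (v(q, t) = 0 + 4*q = 4*q)
m(U) = 28 - U (m(U) = 4*7 - U = 28 - U)
H(73, 42) - m(-183) = -11 - (28 - 1*(-183)) = -11 - (28 + 183) = -11 - 1*211 = -11 - 211 = -222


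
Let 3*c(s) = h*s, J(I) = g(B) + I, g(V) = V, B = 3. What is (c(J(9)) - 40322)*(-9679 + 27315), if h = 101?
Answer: -703993848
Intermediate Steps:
J(I) = 3 + I
c(s) = 101*s/3 (c(s) = (101*s)/3 = 101*s/3)
(c(J(9)) - 40322)*(-9679 + 27315) = (101*(3 + 9)/3 - 40322)*(-9679 + 27315) = ((101/3)*12 - 40322)*17636 = (404 - 40322)*17636 = -39918*17636 = -703993848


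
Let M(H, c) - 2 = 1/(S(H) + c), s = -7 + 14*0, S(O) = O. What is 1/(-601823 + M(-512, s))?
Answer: -519/312345100 ≈ -1.6616e-6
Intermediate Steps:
s = -7 (s = -7 + 0 = -7)
M(H, c) = 2 + 1/(H + c)
1/(-601823 + M(-512, s)) = 1/(-601823 + (1 + 2*(-512) + 2*(-7))/(-512 - 7)) = 1/(-601823 + (1 - 1024 - 14)/(-519)) = 1/(-601823 - 1/519*(-1037)) = 1/(-601823 + 1037/519) = 1/(-312345100/519) = -519/312345100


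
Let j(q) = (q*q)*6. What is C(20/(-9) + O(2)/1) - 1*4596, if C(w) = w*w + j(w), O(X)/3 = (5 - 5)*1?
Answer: -369476/81 ≈ -4561.4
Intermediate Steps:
O(X) = 0 (O(X) = 3*((5 - 5)*1) = 3*(0*1) = 3*0 = 0)
j(q) = 6*q**2 (j(q) = q**2*6 = 6*q**2)
C(w) = 7*w**2 (C(w) = w*w + 6*w**2 = w**2 + 6*w**2 = 7*w**2)
C(20/(-9) + O(2)/1) - 1*4596 = 7*(20/(-9) + 0/1)**2 - 1*4596 = 7*(20*(-1/9) + 0*1)**2 - 4596 = 7*(-20/9 + 0)**2 - 4596 = 7*(-20/9)**2 - 4596 = 7*(400/81) - 4596 = 2800/81 - 4596 = -369476/81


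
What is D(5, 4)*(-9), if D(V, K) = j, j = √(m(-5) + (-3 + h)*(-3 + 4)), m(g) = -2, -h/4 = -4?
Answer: -9*√11 ≈ -29.850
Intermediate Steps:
h = 16 (h = -4*(-4) = 16)
j = √11 (j = √(-2 + (-3 + 16)*(-3 + 4)) = √(-2 + 13*1) = √(-2 + 13) = √11 ≈ 3.3166)
D(V, K) = √11
D(5, 4)*(-9) = √11*(-9) = -9*√11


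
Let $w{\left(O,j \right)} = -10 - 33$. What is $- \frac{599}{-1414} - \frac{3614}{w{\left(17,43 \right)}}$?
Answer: $\frac{5135953}{60802} \approx 84.47$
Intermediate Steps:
$w{\left(O,j \right)} = -43$ ($w{\left(O,j \right)} = -10 - 33 = -43$)
$- \frac{599}{-1414} - \frac{3614}{w{\left(17,43 \right)}} = - \frac{599}{-1414} - \frac{3614}{-43} = \left(-599\right) \left(- \frac{1}{1414}\right) - - \frac{3614}{43} = \frac{599}{1414} + \frac{3614}{43} = \frac{5135953}{60802}$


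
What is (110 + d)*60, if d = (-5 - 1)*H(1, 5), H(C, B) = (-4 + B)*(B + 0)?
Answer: 4800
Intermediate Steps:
H(C, B) = B*(-4 + B) (H(C, B) = (-4 + B)*B = B*(-4 + B))
d = -30 (d = (-5 - 1)*(5*(-4 + 5)) = -30 ≈ -30.000)
(110 + d)*60 = (110 - 30)*60 = 80*60 = 4800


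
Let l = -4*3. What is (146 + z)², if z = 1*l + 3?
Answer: 18769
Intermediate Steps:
l = -12
z = -9 (z = 1*(-12) + 3 = -12 + 3 = -9)
(146 + z)² = (146 - 9)² = 137² = 18769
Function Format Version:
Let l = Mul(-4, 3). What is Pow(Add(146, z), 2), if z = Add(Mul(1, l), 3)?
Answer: 18769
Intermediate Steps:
l = -12
z = -9 (z = Add(Mul(1, -12), 3) = Add(-12, 3) = -9)
Pow(Add(146, z), 2) = Pow(Add(146, -9), 2) = Pow(137, 2) = 18769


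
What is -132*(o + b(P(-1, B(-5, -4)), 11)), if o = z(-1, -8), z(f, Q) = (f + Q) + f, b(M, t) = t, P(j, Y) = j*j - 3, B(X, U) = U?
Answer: -132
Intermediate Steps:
P(j, Y) = -3 + j**2 (P(j, Y) = j**2 - 3 = -3 + j**2)
z(f, Q) = Q + 2*f (z(f, Q) = (Q + f) + f = Q + 2*f)
o = -10 (o = -8 + 2*(-1) = -8 - 2 = -10)
-132*(o + b(P(-1, B(-5, -4)), 11)) = -132*(-10 + 11) = -132*1 = -132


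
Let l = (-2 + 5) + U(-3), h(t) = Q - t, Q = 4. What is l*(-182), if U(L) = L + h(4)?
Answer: 0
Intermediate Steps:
h(t) = 4 - t
U(L) = L (U(L) = L + (4 - 1*4) = L + (4 - 4) = L + 0 = L)
l = 0 (l = (-2 + 5) - 3 = 3 - 3 = 0)
l*(-182) = 0*(-182) = 0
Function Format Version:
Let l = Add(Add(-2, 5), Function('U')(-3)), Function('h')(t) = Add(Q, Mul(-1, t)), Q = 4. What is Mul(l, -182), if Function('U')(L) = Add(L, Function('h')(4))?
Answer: 0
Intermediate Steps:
Function('h')(t) = Add(4, Mul(-1, t))
Function('U')(L) = L (Function('U')(L) = Add(L, Add(4, Mul(-1, 4))) = Add(L, Add(4, -4)) = Add(L, 0) = L)
l = 0 (l = Add(Add(-2, 5), -3) = Add(3, -3) = 0)
Mul(l, -182) = Mul(0, -182) = 0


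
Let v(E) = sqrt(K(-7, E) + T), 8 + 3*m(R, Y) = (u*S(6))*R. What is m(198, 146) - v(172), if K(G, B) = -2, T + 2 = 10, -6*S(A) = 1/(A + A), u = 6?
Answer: -49/6 - sqrt(6) ≈ -10.616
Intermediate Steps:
S(A) = -1/(12*A) (S(A) = -1/(6*(A + A)) = -1/(2*A)/6 = -1/(12*A))
T = 8 (T = -2 + 10 = 8)
m(R, Y) = -8/3 - R/36 (m(R, Y) = -8/3 + ((6*(-1/12/6))*R)/3 = -8/3 + ((6*(-1/12*1/6))*R)/3 = -8/3 + ((6*(-1/72))*R)/3 = -8/3 + (-R/12)/3 = -8/3 - R/36)
v(E) = sqrt(6) (v(E) = sqrt(-2 + 8) = sqrt(6))
m(198, 146) - v(172) = (-8/3 - 1/36*198) - sqrt(6) = (-8/3 - 11/2) - sqrt(6) = -49/6 - sqrt(6)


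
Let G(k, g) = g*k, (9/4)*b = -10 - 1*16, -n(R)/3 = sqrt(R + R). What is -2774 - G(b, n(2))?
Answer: -8530/3 ≈ -2843.3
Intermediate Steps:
n(R) = -3*sqrt(2)*sqrt(R) (n(R) = -3*sqrt(R + R) = -3*sqrt(2)*sqrt(R))
b = -104/9 (b = 4*(-10 - 1*16)/9 = 4*(-10 - 16)/9 = (4/9)*(-26) = -104/9 ≈ -11.556)
-2774 - G(b, n(2)) = -2774 - (-3*sqrt(2)*sqrt(2))*(-104)/9 = -2774 - (-6)*(-104)/9 = -2774 - 1*208/3 = -2774 - 208/3 = -8530/3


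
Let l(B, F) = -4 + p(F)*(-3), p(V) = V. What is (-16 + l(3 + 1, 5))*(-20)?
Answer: 700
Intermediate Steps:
l(B, F) = -4 - 3*F (l(B, F) = -4 + F*(-3) = -4 - 3*F)
(-16 + l(3 + 1, 5))*(-20) = (-16 + (-4 - 3*5))*(-20) = (-16 + (-4 - 15))*(-20) = (-16 - 19)*(-20) = -35*(-20) = 700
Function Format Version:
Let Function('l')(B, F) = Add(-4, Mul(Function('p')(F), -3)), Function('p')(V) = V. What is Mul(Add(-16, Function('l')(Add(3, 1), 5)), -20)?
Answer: 700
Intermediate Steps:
Function('l')(B, F) = Add(-4, Mul(-3, F)) (Function('l')(B, F) = Add(-4, Mul(F, -3)) = Add(-4, Mul(-3, F)))
Mul(Add(-16, Function('l')(Add(3, 1), 5)), -20) = Mul(Add(-16, Add(-4, Mul(-3, 5))), -20) = Mul(Add(-16, Add(-4, -15)), -20) = Mul(Add(-16, -19), -20) = Mul(-35, -20) = 700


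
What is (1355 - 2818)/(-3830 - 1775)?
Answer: 77/295 ≈ 0.26102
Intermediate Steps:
(1355 - 2818)/(-3830 - 1775) = -1463/(-5605) = -1463*(-1/5605) = 77/295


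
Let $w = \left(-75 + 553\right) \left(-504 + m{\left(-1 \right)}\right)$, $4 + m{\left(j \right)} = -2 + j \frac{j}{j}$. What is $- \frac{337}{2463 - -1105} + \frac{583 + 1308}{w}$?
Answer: $- \frac{44531017}{435756272} \approx -0.10219$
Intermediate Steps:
$m{\left(j \right)} = -6 + j$ ($m{\left(j \right)} = -4 + \left(-2 + j \frac{j}{j}\right) = -4 + \left(-2 + j 1\right) = -4 + \left(-2 + j\right) = -6 + j$)
$w = -244258$ ($w = \left(-75 + 553\right) \left(-504 - 7\right) = 478 \left(-504 - 7\right) = 478 \left(-511\right) = -244258$)
$- \frac{337}{2463 - -1105} + \frac{583 + 1308}{w} = - \frac{337}{2463 - -1105} + \frac{583 + 1308}{-244258} = - \frac{337}{2463 + 1105} + 1891 \left(- \frac{1}{244258}\right) = - \frac{337}{3568} - \frac{1891}{244258} = - \frac{44531017}{435756272}$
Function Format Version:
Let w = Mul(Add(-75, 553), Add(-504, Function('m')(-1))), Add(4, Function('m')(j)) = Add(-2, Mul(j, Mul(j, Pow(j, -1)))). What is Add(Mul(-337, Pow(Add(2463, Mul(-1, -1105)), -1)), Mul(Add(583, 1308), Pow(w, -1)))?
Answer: Rational(-44531017, 435756272) ≈ -0.10219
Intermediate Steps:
Function('m')(j) = Add(-6, j) (Function('m')(j) = Add(-4, Add(-2, Mul(j, Mul(j, Pow(j, -1))))) = Add(-4, Add(-2, Mul(j, 1))) = Add(-4, Add(-2, j)) = Add(-6, j))
w = -244258 (w = Mul(Add(-75, 553), Add(-504, Add(-6, -1))) = Mul(478, Add(-504, -7)) = Mul(478, -511) = -244258)
Add(Mul(-337, Pow(Add(2463, Mul(-1, -1105)), -1)), Mul(Add(583, 1308), Pow(w, -1))) = Add(Mul(-337, Pow(Add(2463, Mul(-1, -1105)), -1)), Mul(Add(583, 1308), Pow(-244258, -1))) = Add(Mul(-337, Pow(Add(2463, 1105), -1)), Mul(1891, Rational(-1, 244258))) = Add(Mul(-337, Pow(3568, -1)), Rational(-1891, 244258)) = Add(Mul(-337, Rational(1, 3568)), Rational(-1891, 244258)) = Add(Rational(-337, 3568), Rational(-1891, 244258)) = Rational(-44531017, 435756272)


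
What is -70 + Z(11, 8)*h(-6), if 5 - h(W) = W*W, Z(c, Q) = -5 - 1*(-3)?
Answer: -8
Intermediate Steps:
Z(c, Q) = -2 (Z(c, Q) = -5 + 3 = -2)
h(W) = 5 - W² (h(W) = 5 - W*W = 5 - W²)
-70 + Z(11, 8)*h(-6) = -70 - 2*(5 - 1*(-6)²) = -70 - 2*(5 - 1*36) = -70 - 2*(5 - 36) = -70 - 2*(-31) = -70 + 62 = -8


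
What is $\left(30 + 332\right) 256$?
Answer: $92672$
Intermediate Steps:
$\left(30 + 332\right) 256 = 362 \cdot 256 = 92672$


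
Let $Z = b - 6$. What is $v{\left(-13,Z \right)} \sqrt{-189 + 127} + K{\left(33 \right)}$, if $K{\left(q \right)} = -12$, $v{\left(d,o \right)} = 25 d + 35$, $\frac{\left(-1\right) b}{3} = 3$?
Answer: $-12 - 290 i \sqrt{62} \approx -12.0 - 2283.5 i$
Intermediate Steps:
$b = -9$ ($b = \left(-3\right) 3 = -9$)
$Z = -15$ ($Z = -9 - 6 = -15$)
$v{\left(d,o \right)} = 35 + 25 d$
$v{\left(-13,Z \right)} \sqrt{-189 + 127} + K{\left(33 \right)} = \left(35 + 25 \left(-13\right)\right) \sqrt{-189 + 127} - 12 = \left(35 - 325\right) \sqrt{-62} - 12 = - 290 i \sqrt{62} - 12 = -12 - 290 i \sqrt{62}$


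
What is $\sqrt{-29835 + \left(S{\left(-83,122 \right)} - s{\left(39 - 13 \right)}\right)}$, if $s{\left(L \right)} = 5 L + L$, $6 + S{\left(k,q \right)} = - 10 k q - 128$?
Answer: $\sqrt{71135} \approx 266.71$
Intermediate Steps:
$S{\left(k,q \right)} = -134 - 10 k q$ ($S{\left(k,q \right)} = -6 + \left(- 10 k q - 128\right) = -6 - \left(128 + 10 k q\right) = -134 - 10 k q$)
$s{\left(L \right)} = 6 L$
$\sqrt{-29835 + \left(S{\left(-83,122 \right)} - s{\left(39 - 13 \right)}\right)} = \sqrt{-29835 - \left(134 - 101260 + 6 \left(39 - 13\right)\right)} = \sqrt{-29835 + \left(\left(-134 + 101260\right) - 6 \cdot 26\right)} = \sqrt{-29835 + \left(101126 - 156\right)} = \sqrt{-29835 + 100970} = \sqrt{71135}$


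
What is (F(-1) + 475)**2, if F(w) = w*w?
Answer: 226576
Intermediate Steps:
F(w) = w**2
(F(-1) + 475)**2 = ((-1)**2 + 475)**2 = (1 + 475)**2 = 476**2 = 226576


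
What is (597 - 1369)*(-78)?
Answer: 60216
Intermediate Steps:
(597 - 1369)*(-78) = -772*(-78) = 60216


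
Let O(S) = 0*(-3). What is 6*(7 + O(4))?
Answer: 42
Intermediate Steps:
O(S) = 0
6*(7 + O(4)) = 6*(7 + 0) = 6*7 = 42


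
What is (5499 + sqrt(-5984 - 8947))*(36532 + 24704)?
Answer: 336736764 + 183708*I*sqrt(1659) ≈ 3.3674e+8 + 7.4826e+6*I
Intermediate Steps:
(5499 + sqrt(-5984 - 8947))*(36532 + 24704) = (5499 + sqrt(-14931))*61236 = (5499 + 3*I*sqrt(1659))*61236 = 336736764 + 183708*I*sqrt(1659)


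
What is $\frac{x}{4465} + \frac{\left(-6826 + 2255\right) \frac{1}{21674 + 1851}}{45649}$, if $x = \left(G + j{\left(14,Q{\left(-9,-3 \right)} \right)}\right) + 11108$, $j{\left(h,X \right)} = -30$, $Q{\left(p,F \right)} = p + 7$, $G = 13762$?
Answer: $\frac{5335094975897}{958986203425} \approx 5.5633$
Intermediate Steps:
$Q{\left(p,F \right)} = 7 + p$
$x = 24840$ ($x = \left(13762 - 30\right) + 11108 = 13732 + 11108 = 24840$)
$\frac{x}{4465} + \frac{\left(-6826 + 2255\right) \frac{1}{21674 + 1851}}{45649} = \frac{24840}{4465} + \frac{\left(-6826 + 2255\right) \frac{1}{21674 + 1851}}{45649} = 24840 \cdot \frac{1}{4465} + - \frac{4571}{23525} \cdot \frac{1}{45649} = \frac{4968}{893} + \left(-4571\right) \frac{1}{23525} \cdot \frac{1}{45649} = \frac{4968}{893} - \frac{4571}{1073892725} = \frac{5335094975897}{958986203425}$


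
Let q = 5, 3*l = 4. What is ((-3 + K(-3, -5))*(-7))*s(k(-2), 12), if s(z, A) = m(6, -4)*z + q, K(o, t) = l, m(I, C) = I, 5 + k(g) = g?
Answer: -1295/3 ≈ -431.67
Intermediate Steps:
l = 4/3 (l = (1/3)*4 = 4/3 ≈ 1.3333)
k(g) = -5 + g
K(o, t) = 4/3
s(z, A) = 5 + 6*z (s(z, A) = 6*z + 5 = 5 + 6*z)
((-3 + K(-3, -5))*(-7))*s(k(-2), 12) = ((-3 + 4/3)*(-7))*(5 + 6*(-5 - 2)) = (-5/3*(-7))*(5 + 6*(-7)) = 35*(5 - 42)/3 = (35/3)*(-37) = -1295/3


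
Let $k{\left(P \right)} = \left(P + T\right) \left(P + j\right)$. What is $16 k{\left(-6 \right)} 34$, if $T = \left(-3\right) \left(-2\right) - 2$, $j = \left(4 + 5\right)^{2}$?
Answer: $-81600$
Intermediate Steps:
$j = 81$ ($j = 9^{2} = 81$)
$T = 4$ ($T = 6 - 2 = 4$)
$k{\left(P \right)} = \left(4 + P\right) \left(81 + P\right)$ ($k{\left(P \right)} = \left(P + 4\right) \left(P + 81\right) = \left(4 + P\right) \left(81 + P\right)$)
$16 k{\left(-6 \right)} 34 = 16 \left(324 + \left(-6\right)^{2} + 85 \left(-6\right)\right) 34 = 16 \left(324 + 36 - 510\right) 34 = 16 \left(-150\right) 34 = \left(-2400\right) 34 = -81600$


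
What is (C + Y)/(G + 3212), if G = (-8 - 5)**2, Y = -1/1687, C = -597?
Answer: -1007140/5703747 ≈ -0.17658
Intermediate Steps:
Y = -1/1687 (Y = -1*1/1687 = -1/1687 ≈ -0.00059277)
G = 169 (G = (-13)**2 = 169)
(C + Y)/(G + 3212) = (-597 - 1/1687)/(169 + 3212) = -1007140/1687/3381 = -1007140/1687*1/3381 = -1007140/5703747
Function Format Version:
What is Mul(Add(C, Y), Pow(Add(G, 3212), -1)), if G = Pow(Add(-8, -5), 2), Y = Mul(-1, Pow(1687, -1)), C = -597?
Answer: Rational(-1007140, 5703747) ≈ -0.17658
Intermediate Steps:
Y = Rational(-1, 1687) (Y = Mul(-1, Rational(1, 1687)) = Rational(-1, 1687) ≈ -0.00059277)
G = 169 (G = Pow(-13, 2) = 169)
Mul(Add(C, Y), Pow(Add(G, 3212), -1)) = Mul(Add(-597, Rational(-1, 1687)), Pow(Add(169, 3212), -1)) = Mul(Rational(-1007140, 1687), Pow(3381, -1)) = Mul(Rational(-1007140, 1687), Rational(1, 3381)) = Rational(-1007140, 5703747)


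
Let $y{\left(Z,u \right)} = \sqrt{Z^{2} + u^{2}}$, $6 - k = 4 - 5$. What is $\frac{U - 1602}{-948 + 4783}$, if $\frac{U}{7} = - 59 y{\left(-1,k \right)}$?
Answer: $- \frac{1602}{3835} - \frac{7 \sqrt{2}}{13} \approx -1.1792$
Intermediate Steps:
$k = 7$ ($k = 6 - \left(4 - 5\right) = 6 - -1 = 6 + 1 = 7$)
$U = - 2065 \sqrt{2}$ ($U = 7 \left(- 59 \sqrt{\left(-1\right)^{2} + 7^{2}}\right) = 7 \left(- 59 \sqrt{1 + 49}\right) = 7 \left(- 59 \sqrt{50}\right) = 7 \left(- 59 \cdot 5 \sqrt{2}\right) = 7 \left(- 295 \sqrt{2}\right) = - 2065 \sqrt{2} \approx -2920.4$)
$\frac{U - 1602}{-948 + 4783} = \frac{- 2065 \sqrt{2} - 1602}{-948 + 4783} = \frac{-1602 - 2065 \sqrt{2}}{3835} = \left(-1602 - 2065 \sqrt{2}\right) \frac{1}{3835} = - \frac{1602}{3835} - \frac{7 \sqrt{2}}{13}$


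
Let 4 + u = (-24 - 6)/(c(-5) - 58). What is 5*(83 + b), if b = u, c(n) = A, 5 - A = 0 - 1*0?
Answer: 21085/53 ≈ 397.83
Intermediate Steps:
A = 5 (A = 5 - (0 - 1*0) = 5 - (0 + 0) = 5 - 1*0 = 5 + 0 = 5)
c(n) = 5
u = -182/53 (u = -4 + (-24 - 6)/(5 - 58) = -4 - 30/(-53) = -4 - 30*(-1/53) = -4 + 30/53 = -182/53 ≈ -3.4340)
b = -182/53 ≈ -3.4340
5*(83 + b) = 5*(83 - 182/53) = 5*(4217/53) = 21085/53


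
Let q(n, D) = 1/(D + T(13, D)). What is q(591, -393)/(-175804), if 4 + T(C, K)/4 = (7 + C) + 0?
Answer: 1/57839516 ≈ 1.7289e-8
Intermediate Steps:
T(C, K) = 12 + 4*C (T(C, K) = -16 + 4*((7 + C) + 0) = -16 + 4*(7 + C) = -16 + (28 + 4*C) = 12 + 4*C)
q(n, D) = 1/(64 + D) (q(n, D) = 1/(D + (12 + 4*13)) = 1/(D + (12 + 52)) = 1/(D + 64) = 1/(64 + D))
q(591, -393)/(-175804) = 1/((64 - 393)*(-175804)) = -1/175804/(-329) = -1/329*(-1/175804) = 1/57839516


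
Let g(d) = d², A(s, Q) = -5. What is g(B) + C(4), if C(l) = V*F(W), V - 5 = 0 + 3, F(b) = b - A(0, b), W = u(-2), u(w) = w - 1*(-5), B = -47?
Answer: 2273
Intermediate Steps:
u(w) = 5 + w (u(w) = w + 5 = 5 + w)
W = 3 (W = 5 - 2 = 3)
F(b) = 5 + b (F(b) = b - 1*(-5) = b + 5 = 5 + b)
V = 8 (V = 5 + (0 + 3) = 5 + 3 = 8)
C(l) = 64 (C(l) = 8*(5 + 3) = 8*8 = 64)
g(B) + C(4) = (-47)² + 64 = 2209 + 64 = 2273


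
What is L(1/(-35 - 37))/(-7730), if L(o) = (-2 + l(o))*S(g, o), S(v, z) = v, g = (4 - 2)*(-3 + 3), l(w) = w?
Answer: 0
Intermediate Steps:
g = 0 (g = 2*0 = 0)
L(o) = 0 (L(o) = (-2 + o)*0 = 0)
L(1/(-35 - 37))/(-7730) = 0/(-7730) = 0*(-1/7730) = 0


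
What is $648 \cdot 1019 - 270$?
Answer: $660042$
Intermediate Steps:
$648 \cdot 1019 - 270 = 660312 - 270 = 660042$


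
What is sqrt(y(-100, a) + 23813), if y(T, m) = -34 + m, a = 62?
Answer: 3*sqrt(2649) ≈ 154.41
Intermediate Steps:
sqrt(y(-100, a) + 23813) = sqrt((-34 + 62) + 23813) = sqrt(28 + 23813) = sqrt(23841) = 3*sqrt(2649)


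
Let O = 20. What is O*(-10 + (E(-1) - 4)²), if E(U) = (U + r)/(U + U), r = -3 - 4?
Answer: -200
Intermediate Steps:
r = -7
E(U) = (-7 + U)/(2*U) (E(U) = (U - 7)/(U + U) = (-7 + U)/((2*U)) = (-7 + U)*(1/(2*U)) = (-7 + U)/(2*U))
O*(-10 + (E(-1) - 4)²) = 20*(-10 + ((½)*(-7 - 1)/(-1) - 4)²) = 20*(-10 + ((½)*(-1)*(-8) - 4)²) = 20*(-10 + (4 - 4)²) = 20*(-10 + 0²) = 20*(-10 + 0) = 20*(-10) = -200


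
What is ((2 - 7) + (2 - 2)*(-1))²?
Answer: 25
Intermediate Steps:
((2 - 7) + (2 - 2)*(-1))² = (-5 + 0*(-1))² = (-5 + 0)² = (-5)² = 25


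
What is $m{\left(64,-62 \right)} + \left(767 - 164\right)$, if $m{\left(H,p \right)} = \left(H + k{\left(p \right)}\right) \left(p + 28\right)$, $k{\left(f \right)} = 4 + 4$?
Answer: $-1845$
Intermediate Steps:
$k{\left(f \right)} = 8$
$m{\left(H,p \right)} = \left(8 + H\right) \left(28 + p\right)$ ($m{\left(H,p \right)} = \left(H + 8\right) \left(p + 28\right) = \left(8 + H\right) \left(28 + p\right)$)
$m{\left(64,-62 \right)} + \left(767 - 164\right) = \left(224 + 8 \left(-62\right) + 28 \cdot 64 + 64 \left(-62\right)\right) + \left(767 - 164\right) = \left(224 - 496 + 1792 - 3968\right) + 603 = -2448 + 603 = -1845$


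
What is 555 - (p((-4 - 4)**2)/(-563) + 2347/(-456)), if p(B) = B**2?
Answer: 145673177/256728 ≈ 567.42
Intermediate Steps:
555 - (p((-4 - 4)**2)/(-563) + 2347/(-456)) = 555 - (((-4 - 4)**2)**2/(-563) + 2347/(-456)) = 555 - (((-8)**2)**2*(-1/563) + 2347*(-1/456)) = 555 - (64**2*(-1/563) - 2347/456) = 555 - (4096*(-1/563) - 2347/456) = 555 - (-4096/563 - 2347/456) = 555 - 1*(-3189137/256728) = 555 + 3189137/256728 = 145673177/256728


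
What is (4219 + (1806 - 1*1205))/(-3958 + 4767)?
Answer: 4820/809 ≈ 5.9580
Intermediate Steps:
(4219 + (1806 - 1*1205))/(-3958 + 4767) = (4219 + (1806 - 1205))/809 = (4219 + 601)*(1/809) = 4820*(1/809) = 4820/809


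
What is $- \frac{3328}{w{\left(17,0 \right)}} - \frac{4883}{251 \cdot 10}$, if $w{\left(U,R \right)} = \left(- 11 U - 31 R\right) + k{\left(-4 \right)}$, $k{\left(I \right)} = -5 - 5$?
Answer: $\frac{7391329}{494470} \approx 14.948$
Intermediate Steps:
$k{\left(I \right)} = -10$ ($k{\left(I \right)} = -5 - 5 = -10$)
$w{\left(U,R \right)} = -10 - 31 R - 11 U$ ($w{\left(U,R \right)} = \left(- 11 U - 31 R\right) - 10 = \left(- 31 R - 11 U\right) - 10 = -10 - 31 R - 11 U$)
$- \frac{3328}{w{\left(17,0 \right)}} - \frac{4883}{251 \cdot 10} = - \frac{3328}{-10 - 0 - 187} - \frac{4883}{251 \cdot 10} = - \frac{3328}{-10 + 0 - 187} - \frac{4883}{2510} = - \frac{3328}{-197} - \frac{4883}{2510} = \left(-3328\right) \left(- \frac{1}{197}\right) - \frac{4883}{2510} = \frac{3328}{197} - \frac{4883}{2510} = \frac{7391329}{494470}$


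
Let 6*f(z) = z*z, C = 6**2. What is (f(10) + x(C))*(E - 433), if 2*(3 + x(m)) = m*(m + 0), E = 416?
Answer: -33745/3 ≈ -11248.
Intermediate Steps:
C = 36
f(z) = z**2/6 (f(z) = (z*z)/6 = z**2/6)
x(m) = -3 + m**2/2 (x(m) = -3 + (m*(m + 0))/2 = -3 + (m*m)/2 = -3 + m**2/2)
(f(10) + x(C))*(E - 433) = ((1/6)*10**2 + (-3 + (1/2)*36**2))*(416 - 433) = ((1/6)*100 + (-3 + (1/2)*1296))*(-17) = (50/3 + (-3 + 648))*(-17) = (50/3 + 645)*(-17) = (1985/3)*(-17) = -33745/3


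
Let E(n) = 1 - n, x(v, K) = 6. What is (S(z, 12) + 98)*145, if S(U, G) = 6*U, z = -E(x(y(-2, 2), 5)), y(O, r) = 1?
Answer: 18560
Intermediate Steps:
z = 5 (z = -(1 - 1*6) = -(1 - 6) = -1*(-5) = 5)
(S(z, 12) + 98)*145 = (6*5 + 98)*145 = (30 + 98)*145 = 128*145 = 18560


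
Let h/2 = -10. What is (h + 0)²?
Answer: 400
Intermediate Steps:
h = -20 (h = 2*(-10) = -20)
(h + 0)² = (-20 + 0)² = (-20)² = 400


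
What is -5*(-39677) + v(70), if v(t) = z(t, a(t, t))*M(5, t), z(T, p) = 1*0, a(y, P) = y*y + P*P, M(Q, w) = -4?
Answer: 198385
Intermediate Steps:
a(y, P) = P**2 + y**2 (a(y, P) = y**2 + P**2 = P**2 + y**2)
z(T, p) = 0
v(t) = 0 (v(t) = 0*(-4) = 0)
-5*(-39677) + v(70) = -5*(-39677) + 0 = 198385 + 0 = 198385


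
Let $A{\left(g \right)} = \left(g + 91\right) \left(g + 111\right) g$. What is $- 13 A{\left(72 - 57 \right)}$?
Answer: $-2604420$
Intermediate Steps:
$A{\left(g \right)} = g \left(91 + g\right) \left(111 + g\right)$ ($A{\left(g \right)} = \left(91 + g\right) \left(111 + g\right) g = g \left(91 + g\right) \left(111 + g\right)$)
$- 13 A{\left(72 - 57 \right)} = - 13 \left(72 - 57\right) \left(10101 + \left(72 - 57\right)^{2} + 202 \left(72 - 57\right)\right) = - 13 \cdot 15 \left(10101 + 15^{2} + 202 \cdot 15\right) = - 13 \cdot 15 \left(10101 + 225 + 3030\right) = - 13 \cdot 15 \cdot 13356 = \left(-13\right) 200340 = -2604420$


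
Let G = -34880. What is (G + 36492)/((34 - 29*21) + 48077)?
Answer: 62/1827 ≈ 0.033935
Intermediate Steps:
(G + 36492)/((34 - 29*21) + 48077) = (-34880 + 36492)/((34 - 29*21) + 48077) = 1612/((34 - 609) + 48077) = 1612/(-575 + 48077) = 1612/47502 = 1612*(1/47502) = 62/1827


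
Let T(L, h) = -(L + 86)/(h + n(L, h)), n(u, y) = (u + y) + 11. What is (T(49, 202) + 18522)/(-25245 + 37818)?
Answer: 954897/648208 ≈ 1.4731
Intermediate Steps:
n(u, y) = 11 + u + y
T(L, h) = -(86 + L)/(11 + L + 2*h) (T(L, h) = -(L + 86)/(h + (11 + L + h)) = -(86 + L)/(11 + L + 2*h))
(T(49, 202) + 18522)/(-25245 + 37818) = ((-86 - 1*49)/(11 + 49 + 2*202) + 18522)/(-25245 + 37818) = ((-86 - 49)/(11 + 49 + 404) + 18522)/12573 = (-135/464 + 18522)*(1/12573) = (8594073/464)*(1/12573) = 954897/648208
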